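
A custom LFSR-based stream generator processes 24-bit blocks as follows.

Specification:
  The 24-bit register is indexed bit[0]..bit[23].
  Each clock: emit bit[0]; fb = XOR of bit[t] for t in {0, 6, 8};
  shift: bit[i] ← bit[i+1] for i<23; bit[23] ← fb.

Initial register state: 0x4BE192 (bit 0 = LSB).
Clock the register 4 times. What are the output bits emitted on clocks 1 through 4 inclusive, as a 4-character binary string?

reg_0 = 0x4BE192
clock 1: out=0, reg = 0xA5F0C9
clock 2: out=1, reg = 0x52F864
clock 3: out=0, reg = 0xA97C32
clock 4: out=0, reg = 0x54BE19

0100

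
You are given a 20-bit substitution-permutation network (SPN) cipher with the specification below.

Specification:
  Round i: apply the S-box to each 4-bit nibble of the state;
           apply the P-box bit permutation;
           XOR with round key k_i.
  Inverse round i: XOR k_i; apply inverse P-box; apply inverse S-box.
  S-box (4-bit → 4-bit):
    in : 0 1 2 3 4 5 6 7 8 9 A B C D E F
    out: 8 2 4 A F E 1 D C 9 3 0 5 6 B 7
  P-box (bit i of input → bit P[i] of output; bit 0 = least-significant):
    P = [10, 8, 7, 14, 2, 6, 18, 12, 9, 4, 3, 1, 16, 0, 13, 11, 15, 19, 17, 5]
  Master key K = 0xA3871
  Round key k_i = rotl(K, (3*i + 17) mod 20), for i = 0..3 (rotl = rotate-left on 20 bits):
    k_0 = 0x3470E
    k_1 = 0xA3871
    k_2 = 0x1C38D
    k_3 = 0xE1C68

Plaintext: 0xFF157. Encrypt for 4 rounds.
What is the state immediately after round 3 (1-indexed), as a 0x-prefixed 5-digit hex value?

0x302D1

s_0 = plaintext = 0xFF157
s_1 = Round(s_0, k_0) = 0xCB3DF
s_2 = Round(s_1, k_1) = 0xCBDA3
s_3 = Round(s_2, k_2) = 0x302D1
s_4 = Round(s_3, k_3) = 0x21500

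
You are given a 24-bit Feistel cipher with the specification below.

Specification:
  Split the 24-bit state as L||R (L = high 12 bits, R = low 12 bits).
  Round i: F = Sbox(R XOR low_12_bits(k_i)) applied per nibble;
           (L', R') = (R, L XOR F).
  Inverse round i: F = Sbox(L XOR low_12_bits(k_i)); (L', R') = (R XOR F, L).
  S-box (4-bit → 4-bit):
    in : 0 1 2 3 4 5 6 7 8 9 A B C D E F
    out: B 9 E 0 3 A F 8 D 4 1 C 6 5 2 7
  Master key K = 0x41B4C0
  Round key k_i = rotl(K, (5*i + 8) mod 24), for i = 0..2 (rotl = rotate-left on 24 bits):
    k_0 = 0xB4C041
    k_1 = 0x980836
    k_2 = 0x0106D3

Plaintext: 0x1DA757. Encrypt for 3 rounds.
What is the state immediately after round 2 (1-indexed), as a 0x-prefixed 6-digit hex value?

0x945ED7

s_0 = plaintext = 0x1DA757
s_1 = Round(s_0, k_0) = 0x757945
s_2 = Round(s_1, k_1) = 0x945ED7
s_3 = Round(s_2, k_2) = 0xED74F6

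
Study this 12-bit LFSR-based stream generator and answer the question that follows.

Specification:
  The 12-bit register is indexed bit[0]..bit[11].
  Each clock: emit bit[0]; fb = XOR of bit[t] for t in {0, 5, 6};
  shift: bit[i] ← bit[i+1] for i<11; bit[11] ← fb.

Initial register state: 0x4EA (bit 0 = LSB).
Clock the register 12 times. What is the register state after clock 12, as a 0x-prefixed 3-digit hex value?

reg_0 = 0x4EA
clock 1: out=0, reg = 0x275
clock 2: out=1, reg = 0x93A
clock 3: out=0, reg = 0xC9D
clock 4: out=1, reg = 0xE4E
clock 5: out=0, reg = 0xF27
clock 6: out=1, reg = 0x793
clock 7: out=1, reg = 0xBC9
clock 8: out=1, reg = 0x5E4
clock 9: out=0, reg = 0x2F2
clock 10: out=0, reg = 0x179
clock 11: out=1, reg = 0x8BC
clock 12: out=0, reg = 0xC5E

0xC5E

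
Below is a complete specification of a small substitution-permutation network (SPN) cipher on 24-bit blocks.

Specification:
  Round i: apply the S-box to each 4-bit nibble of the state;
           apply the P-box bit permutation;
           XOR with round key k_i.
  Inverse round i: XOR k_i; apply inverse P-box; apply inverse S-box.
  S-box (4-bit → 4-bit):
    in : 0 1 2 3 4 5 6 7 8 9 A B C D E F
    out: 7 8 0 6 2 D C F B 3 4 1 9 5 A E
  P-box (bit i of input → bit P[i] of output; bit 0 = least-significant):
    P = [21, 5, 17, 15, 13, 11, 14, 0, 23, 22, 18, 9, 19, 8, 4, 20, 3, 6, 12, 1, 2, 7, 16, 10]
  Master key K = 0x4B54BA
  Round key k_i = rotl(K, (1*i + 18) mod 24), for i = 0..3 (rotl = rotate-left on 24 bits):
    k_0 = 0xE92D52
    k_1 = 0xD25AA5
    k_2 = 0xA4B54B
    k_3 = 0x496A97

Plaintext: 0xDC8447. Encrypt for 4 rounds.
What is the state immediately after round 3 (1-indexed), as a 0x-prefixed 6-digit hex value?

s_0 = plaintext = 0xDC8447
s_1 = Round(s_0, k_0) = 0x92A47C
s_2 = Round(s_1, k_1) = 0xB2B230
s_3 = Round(s_2, k_2) = 0x8EFD6F
s_4 = Round(s_3, k_3) = 0xDFAF60

0x8EFD6F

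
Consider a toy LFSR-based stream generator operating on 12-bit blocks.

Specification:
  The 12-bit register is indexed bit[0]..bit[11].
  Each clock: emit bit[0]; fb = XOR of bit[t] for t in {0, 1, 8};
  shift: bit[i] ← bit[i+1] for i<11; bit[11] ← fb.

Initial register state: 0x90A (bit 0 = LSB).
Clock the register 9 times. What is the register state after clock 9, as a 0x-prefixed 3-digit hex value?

0xF34

reg_0 = 0x90A
clock 1: out=0, reg = 0x485
clock 2: out=1, reg = 0xA42
clock 3: out=0, reg = 0xD21
clock 4: out=1, reg = 0x690
clock 5: out=0, reg = 0x348
clock 6: out=0, reg = 0x9A4
clock 7: out=0, reg = 0xCD2
clock 8: out=0, reg = 0xE69
clock 9: out=1, reg = 0xF34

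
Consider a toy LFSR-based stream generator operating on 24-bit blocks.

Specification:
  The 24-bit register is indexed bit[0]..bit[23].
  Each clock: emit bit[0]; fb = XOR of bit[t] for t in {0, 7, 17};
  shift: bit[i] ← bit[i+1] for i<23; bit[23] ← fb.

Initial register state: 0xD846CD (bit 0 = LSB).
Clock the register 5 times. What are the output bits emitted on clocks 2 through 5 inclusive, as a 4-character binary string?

reg_0 = 0xD846CD
clock 1: out=1, reg = 0x6C2366
clock 2: out=0, reg = 0x3611B3
clock 3: out=1, reg = 0x9B08D9
clock 4: out=1, reg = 0xCD846C
clock 5: out=0, reg = 0x66C236

0110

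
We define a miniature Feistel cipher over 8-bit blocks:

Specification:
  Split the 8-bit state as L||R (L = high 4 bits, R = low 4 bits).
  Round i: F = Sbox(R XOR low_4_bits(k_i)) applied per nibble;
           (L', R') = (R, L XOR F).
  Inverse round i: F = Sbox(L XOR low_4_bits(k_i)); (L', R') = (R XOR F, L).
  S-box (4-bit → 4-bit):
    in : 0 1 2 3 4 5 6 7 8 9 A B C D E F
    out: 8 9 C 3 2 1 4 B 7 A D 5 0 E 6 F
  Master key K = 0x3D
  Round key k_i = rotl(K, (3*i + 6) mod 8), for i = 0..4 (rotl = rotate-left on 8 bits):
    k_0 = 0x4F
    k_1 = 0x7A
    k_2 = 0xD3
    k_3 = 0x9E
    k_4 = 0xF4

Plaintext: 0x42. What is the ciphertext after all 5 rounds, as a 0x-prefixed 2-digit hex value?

s_0 = plaintext = 0x42
s_1 = Round(s_0, k_0) = 0x2A
s_2 = Round(s_1, k_1) = 0xAA
s_3 = Round(s_2, k_2) = 0xA0
s_4 = Round(s_3, k_3) = 0x0C
s_5 = Round(s_4, k_4) = 0xC7

0xC7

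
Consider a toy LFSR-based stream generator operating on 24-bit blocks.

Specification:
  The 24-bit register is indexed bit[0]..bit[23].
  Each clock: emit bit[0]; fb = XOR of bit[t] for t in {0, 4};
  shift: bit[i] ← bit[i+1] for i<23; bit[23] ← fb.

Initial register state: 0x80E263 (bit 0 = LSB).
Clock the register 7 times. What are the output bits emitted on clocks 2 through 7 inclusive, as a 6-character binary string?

100011

reg_0 = 0x80E263
clock 1: out=1, reg = 0xC07131
clock 2: out=1, reg = 0x603898
clock 3: out=0, reg = 0xB01C4C
clock 4: out=0, reg = 0x580E26
clock 5: out=0, reg = 0x2C0713
clock 6: out=1, reg = 0x160389
clock 7: out=1, reg = 0x8B01C4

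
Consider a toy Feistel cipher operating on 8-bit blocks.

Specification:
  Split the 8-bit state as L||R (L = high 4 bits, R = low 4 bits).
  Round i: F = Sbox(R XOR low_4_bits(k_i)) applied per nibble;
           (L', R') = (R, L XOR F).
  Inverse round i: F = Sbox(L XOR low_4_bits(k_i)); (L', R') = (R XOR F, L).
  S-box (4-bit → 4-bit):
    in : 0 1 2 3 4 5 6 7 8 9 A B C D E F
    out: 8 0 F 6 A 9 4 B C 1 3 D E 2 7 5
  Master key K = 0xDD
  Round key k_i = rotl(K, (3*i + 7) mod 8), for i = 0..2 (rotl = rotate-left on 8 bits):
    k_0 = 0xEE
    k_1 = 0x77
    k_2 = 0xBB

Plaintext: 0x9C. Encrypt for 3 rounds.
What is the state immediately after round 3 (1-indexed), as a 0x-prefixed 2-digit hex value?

0xCD

s_0 = plaintext = 0x9C
s_1 = Round(s_0, k_0) = 0xC6
s_2 = Round(s_1, k_1) = 0x6C
s_3 = Round(s_2, k_2) = 0xCD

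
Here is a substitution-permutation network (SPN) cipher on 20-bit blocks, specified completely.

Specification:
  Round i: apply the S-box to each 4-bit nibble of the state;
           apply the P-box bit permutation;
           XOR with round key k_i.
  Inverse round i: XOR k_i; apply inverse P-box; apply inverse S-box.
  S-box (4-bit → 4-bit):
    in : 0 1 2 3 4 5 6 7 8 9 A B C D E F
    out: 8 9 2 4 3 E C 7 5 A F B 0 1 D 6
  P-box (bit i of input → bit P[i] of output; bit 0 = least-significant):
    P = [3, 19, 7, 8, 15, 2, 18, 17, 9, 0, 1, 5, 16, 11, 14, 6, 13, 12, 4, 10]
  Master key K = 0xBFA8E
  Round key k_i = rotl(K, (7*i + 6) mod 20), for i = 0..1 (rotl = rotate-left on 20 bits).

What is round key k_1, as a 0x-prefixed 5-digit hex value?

0x1D7F5

K = 0xBFA8E
k_0 = rotl(K, (7*0+6) mod 20) = rotl(K, 6) = 0xEA3AF
k_1 = rotl(K, (7*1+6) mod 20) = rotl(K, 13) = 0x1D7F5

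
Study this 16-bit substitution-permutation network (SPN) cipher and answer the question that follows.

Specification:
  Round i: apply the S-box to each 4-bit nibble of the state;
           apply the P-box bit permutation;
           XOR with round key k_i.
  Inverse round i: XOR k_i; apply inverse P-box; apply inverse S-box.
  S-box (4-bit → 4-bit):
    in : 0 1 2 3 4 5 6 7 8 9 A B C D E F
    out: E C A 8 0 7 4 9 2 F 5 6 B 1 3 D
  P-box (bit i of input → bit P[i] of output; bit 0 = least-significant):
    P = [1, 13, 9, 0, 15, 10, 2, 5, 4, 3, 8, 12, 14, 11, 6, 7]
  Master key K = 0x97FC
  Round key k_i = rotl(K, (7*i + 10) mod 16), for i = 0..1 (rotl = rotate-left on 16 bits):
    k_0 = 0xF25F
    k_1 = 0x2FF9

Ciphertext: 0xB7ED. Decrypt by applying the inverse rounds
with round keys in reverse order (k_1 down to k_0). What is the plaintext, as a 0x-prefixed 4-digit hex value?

s_0 = ciphertext = 0xB7ED
s_1 = InvRound(s_0, k_1) = 0x87A4
s_2 = InvRound(s_1, k_0) = 0xF92C

0xF92C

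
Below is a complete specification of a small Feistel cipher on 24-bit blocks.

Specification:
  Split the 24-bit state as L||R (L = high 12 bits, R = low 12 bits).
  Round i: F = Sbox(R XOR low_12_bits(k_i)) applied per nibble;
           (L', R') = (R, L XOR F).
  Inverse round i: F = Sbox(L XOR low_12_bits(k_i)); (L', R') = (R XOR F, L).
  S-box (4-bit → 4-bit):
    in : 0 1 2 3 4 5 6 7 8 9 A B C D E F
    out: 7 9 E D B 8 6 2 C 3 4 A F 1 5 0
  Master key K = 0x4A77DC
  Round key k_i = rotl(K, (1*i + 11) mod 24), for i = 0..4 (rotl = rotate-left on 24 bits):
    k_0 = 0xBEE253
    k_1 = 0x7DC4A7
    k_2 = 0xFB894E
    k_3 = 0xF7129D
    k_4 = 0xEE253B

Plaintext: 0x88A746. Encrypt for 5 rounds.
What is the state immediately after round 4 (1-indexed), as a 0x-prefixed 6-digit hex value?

0x855812

s_0 = plaintext = 0x88A746
s_1 = Round(s_0, k_0) = 0x746012
s_2 = Round(s_1, k_1) = 0x012CEE
s_3 = Round(s_2, k_2) = 0xCEE855
s_4 = Round(s_3, k_3) = 0x855812
s_5 = Round(s_4, k_4) = 0x8129B6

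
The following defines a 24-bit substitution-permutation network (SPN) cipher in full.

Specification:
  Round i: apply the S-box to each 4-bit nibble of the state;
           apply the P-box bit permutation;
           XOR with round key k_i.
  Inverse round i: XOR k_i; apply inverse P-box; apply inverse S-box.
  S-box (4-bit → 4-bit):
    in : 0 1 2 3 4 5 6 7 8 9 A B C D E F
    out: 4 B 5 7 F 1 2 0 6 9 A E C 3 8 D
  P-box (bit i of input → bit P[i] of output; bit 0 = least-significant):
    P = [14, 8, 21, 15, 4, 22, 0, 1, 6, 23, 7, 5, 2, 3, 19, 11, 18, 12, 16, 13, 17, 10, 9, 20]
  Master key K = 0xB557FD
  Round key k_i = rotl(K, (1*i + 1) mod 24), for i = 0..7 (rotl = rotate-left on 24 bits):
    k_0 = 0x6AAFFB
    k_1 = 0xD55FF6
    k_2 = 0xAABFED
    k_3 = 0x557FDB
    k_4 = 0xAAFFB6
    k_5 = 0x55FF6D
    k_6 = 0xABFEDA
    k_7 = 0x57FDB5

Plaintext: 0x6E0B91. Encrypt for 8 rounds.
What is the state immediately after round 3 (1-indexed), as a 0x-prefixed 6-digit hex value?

s_0 = plaintext = 0x6E0B91
s_1 = Round(s_0, k_0) = 0xE24A49
s_2 = Round(s_1, k_1) = 0x0897C9
s_3 = Round(s_2, k_2) = 0xAB65EA
s_4 = Round(s_3, k_3) = 0x44CA91
s_5 = Round(s_4, k_4) = 0x350084
s_6 = Round(s_5, k_5) = 0x3B38EC
s_7 = Round(s_6, k_6) = 0x004854
s_8 = Round(s_7, k_7) = 0xFE3629

0xAB65EA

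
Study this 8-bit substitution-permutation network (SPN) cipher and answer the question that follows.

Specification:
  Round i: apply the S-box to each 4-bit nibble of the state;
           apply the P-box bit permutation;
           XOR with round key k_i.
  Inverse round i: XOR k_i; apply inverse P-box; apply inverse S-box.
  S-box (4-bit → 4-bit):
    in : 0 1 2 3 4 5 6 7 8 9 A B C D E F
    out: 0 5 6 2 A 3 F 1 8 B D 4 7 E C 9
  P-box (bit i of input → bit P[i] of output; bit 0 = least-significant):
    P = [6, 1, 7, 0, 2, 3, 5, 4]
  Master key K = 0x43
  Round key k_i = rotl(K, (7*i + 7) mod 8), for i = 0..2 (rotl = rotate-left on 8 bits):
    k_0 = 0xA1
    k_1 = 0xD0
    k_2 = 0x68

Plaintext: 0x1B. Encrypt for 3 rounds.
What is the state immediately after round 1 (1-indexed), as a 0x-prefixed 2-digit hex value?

0x05

s_0 = plaintext = 0x1B
s_1 = Round(s_0, k_0) = 0x05
s_2 = Round(s_1, k_1) = 0x92
s_3 = Round(s_2, k_2) = 0xF6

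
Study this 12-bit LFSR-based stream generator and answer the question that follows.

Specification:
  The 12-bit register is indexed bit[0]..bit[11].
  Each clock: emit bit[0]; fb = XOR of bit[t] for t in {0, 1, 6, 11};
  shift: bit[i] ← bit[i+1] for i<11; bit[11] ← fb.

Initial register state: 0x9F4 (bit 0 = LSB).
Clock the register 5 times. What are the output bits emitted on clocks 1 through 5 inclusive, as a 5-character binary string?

reg_0 = 0x9F4
clock 1: out=0, reg = 0x4FA
clock 2: out=0, reg = 0x27D
clock 3: out=1, reg = 0x13E
clock 4: out=0, reg = 0x89F
clock 5: out=1, reg = 0xC4F

00101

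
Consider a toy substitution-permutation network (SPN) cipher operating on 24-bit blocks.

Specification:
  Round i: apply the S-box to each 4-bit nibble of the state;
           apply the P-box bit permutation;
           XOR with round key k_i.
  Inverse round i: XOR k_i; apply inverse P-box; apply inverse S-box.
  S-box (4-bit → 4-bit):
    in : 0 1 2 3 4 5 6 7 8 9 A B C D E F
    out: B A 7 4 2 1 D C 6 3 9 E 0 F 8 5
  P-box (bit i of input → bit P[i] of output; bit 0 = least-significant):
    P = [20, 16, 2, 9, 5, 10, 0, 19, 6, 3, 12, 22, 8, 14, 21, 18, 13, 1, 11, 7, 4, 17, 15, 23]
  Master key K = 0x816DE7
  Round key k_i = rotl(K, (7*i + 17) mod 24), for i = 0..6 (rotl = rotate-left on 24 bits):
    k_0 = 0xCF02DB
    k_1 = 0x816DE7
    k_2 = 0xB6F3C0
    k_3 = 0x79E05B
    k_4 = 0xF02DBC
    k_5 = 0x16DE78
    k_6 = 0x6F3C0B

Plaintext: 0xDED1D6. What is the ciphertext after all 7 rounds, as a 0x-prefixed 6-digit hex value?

s_0 = plaintext = 0xDED1D6
s_1 = Round(s_0, k_0) = 0x31C566
s_2 = Round(s_1, k_1) = 0x99EF00
s_3 = Round(s_2, k_2) = 0xA9C5B2
s_4 = Round(s_3, k_3) = 0xE0C40C
s_5 = Round(s_4, k_4) = 0x780916
s_6 = Round(s_5, k_5) = 0x8A1136
s_7 = Round(s_6, k_6) = 0x39DE86

0x39DE86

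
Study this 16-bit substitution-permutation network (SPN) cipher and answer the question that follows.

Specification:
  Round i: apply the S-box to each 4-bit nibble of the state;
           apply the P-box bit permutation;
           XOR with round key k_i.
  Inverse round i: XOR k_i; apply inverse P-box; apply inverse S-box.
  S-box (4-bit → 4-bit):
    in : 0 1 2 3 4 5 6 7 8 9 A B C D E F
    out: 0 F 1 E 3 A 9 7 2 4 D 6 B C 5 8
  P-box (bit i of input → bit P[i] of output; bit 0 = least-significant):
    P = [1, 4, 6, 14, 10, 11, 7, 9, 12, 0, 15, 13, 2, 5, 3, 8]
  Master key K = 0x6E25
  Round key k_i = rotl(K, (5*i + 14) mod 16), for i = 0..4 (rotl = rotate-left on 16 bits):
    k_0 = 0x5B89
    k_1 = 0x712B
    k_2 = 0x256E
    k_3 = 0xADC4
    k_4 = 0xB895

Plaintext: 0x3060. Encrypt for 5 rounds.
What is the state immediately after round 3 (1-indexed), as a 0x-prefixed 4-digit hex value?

s_0 = plaintext = 0x3060
s_1 = Round(s_0, k_0) = 0x5CA1
s_2 = Round(s_1, k_1) = 0x06D8
s_3 = Round(s_2, k_2) = 0x17FE
s_4 = Round(s_3, k_3) = 0x3EAB
s_5 = Round(s_4, k_4) = 0x2F6D

0x17FE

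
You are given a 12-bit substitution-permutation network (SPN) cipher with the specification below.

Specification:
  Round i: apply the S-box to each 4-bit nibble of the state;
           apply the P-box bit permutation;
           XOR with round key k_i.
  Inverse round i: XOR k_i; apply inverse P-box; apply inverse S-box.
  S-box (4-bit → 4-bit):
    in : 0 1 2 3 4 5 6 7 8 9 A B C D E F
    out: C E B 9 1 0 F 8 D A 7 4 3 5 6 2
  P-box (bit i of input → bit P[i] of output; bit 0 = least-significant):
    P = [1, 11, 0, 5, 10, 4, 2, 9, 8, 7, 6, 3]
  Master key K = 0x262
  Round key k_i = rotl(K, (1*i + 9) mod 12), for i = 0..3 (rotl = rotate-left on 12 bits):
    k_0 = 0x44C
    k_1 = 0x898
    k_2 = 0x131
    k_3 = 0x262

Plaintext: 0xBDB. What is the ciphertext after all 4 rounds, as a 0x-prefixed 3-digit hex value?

0x63F

s_0 = plaintext = 0xBDB
s_1 = Round(s_0, k_0) = 0x009
s_2 = Round(s_1, k_1) = 0x2F4
s_3 = Round(s_2, k_2) = 0x0AB
s_4 = Round(s_3, k_3) = 0x63F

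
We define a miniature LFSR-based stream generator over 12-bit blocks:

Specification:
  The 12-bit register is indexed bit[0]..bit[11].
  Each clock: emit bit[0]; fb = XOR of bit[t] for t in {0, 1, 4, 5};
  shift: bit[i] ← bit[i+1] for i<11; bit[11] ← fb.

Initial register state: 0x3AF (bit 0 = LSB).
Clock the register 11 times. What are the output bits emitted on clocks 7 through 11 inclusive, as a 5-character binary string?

01110

reg_0 = 0x3AF
clock 1: out=1, reg = 0x9D7
clock 2: out=1, reg = 0xCEB
clock 3: out=1, reg = 0xE75
clock 4: out=1, reg = 0xF3A
clock 5: out=0, reg = 0xF9D
clock 6: out=1, reg = 0x7CE
clock 7: out=0, reg = 0xBE7
clock 8: out=1, reg = 0xDF3
clock 9: out=1, reg = 0x6F9
clock 10: out=1, reg = 0xB7C
clock 11: out=0, reg = 0x5BE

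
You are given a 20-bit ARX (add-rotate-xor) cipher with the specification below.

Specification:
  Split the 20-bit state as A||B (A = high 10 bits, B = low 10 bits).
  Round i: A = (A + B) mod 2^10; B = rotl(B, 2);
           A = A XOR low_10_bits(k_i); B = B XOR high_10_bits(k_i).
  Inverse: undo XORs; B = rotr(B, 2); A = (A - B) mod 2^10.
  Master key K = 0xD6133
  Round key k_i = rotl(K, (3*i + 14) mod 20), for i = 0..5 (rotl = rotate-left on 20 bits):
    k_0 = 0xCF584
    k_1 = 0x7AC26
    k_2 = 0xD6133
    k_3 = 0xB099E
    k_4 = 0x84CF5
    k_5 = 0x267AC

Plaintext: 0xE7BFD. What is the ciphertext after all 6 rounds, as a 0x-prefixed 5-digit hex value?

0x70979

s_0 = plaintext = 0xE7BFD
s_1 = Round(s_0, k_0) = 0x87CCA
s_2 = Round(s_1, k_1) = 0xB3EC3
s_3 = Round(s_2, k_2) = 0x28456
s_4 = Round(s_3, k_3) = 0x5A79A
s_5 = Round(s_4, k_4) = 0x7D878
s_6 = Round(s_5, k_5) = 0x70979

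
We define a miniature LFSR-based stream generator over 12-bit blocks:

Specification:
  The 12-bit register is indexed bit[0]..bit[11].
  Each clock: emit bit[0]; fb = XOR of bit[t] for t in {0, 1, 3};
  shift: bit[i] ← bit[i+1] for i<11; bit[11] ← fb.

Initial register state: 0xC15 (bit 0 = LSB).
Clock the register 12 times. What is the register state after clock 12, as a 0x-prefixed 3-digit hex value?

0x99D

reg_0 = 0xC15
clock 1: out=1, reg = 0xE0A
clock 2: out=0, reg = 0x705
clock 3: out=1, reg = 0xB82
clock 4: out=0, reg = 0xDC1
clock 5: out=1, reg = 0xEE0
clock 6: out=0, reg = 0x770
clock 7: out=0, reg = 0x3B8
clock 8: out=0, reg = 0x9DC
clock 9: out=0, reg = 0xCEE
clock 10: out=0, reg = 0x677
clock 11: out=1, reg = 0x33B
clock 12: out=1, reg = 0x99D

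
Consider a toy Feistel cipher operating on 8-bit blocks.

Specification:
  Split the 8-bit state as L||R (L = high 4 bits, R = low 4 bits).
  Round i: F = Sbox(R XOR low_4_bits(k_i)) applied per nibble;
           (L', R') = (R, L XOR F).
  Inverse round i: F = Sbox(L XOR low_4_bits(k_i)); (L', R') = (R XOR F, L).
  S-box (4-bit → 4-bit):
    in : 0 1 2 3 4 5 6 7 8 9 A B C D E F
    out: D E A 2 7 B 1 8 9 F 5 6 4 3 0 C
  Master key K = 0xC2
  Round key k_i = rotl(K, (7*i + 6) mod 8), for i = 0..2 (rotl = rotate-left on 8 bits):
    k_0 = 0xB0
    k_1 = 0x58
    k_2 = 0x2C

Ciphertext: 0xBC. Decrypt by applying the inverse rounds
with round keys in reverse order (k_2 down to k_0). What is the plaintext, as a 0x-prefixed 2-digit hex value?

s_0 = ciphertext = 0xBC
s_1 = InvRound(s_0, k_2) = 0x4B
s_2 = InvRound(s_1, k_1) = 0xF4
s_3 = InvRound(s_2, k_0) = 0x8F

0x8F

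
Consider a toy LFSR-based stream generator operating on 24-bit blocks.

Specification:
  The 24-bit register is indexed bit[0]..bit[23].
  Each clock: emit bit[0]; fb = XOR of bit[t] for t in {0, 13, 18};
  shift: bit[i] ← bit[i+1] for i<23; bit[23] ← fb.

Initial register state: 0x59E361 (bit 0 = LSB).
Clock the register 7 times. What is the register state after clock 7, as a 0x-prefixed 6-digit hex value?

0x70B3C6

reg_0 = 0x59E361
clock 1: out=1, reg = 0x2CF1B0
clock 2: out=0, reg = 0x1678D8
clock 3: out=0, reg = 0x0B3C6C
clock 4: out=0, reg = 0x859E36
clock 5: out=0, reg = 0xC2CF1B
clock 6: out=1, reg = 0xE1678D
clock 7: out=1, reg = 0x70B3C6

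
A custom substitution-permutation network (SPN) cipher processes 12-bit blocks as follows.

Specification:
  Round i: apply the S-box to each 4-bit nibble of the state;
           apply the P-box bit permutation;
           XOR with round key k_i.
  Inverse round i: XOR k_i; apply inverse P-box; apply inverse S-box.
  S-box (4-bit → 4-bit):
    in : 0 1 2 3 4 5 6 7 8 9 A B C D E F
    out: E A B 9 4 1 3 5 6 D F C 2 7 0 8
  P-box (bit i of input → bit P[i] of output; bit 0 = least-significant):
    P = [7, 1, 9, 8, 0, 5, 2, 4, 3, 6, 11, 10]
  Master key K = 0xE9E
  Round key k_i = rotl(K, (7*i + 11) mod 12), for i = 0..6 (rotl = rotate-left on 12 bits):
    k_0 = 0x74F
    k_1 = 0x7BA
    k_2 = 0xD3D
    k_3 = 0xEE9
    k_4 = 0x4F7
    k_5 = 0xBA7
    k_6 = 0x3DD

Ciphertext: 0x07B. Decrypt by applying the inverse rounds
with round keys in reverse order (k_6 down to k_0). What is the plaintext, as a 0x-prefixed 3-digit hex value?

s_0 = ciphertext = 0x07B
s_1 = InvRound(s_0, k_6) = 0xE8A
s_2 = InvRound(s_1, k_5) = 0x3DF
s_3 = InvRound(s_2, k_4) = 0x3CB
s_4 = InvRound(s_3, k_3) = 0xBC1
s_5 = InvRound(s_4, k_2) = 0x207
s_6 = InvRound(s_5, k_1) = 0x3A3
s_7 = InvRound(s_6, k_0) = 0x285

0x285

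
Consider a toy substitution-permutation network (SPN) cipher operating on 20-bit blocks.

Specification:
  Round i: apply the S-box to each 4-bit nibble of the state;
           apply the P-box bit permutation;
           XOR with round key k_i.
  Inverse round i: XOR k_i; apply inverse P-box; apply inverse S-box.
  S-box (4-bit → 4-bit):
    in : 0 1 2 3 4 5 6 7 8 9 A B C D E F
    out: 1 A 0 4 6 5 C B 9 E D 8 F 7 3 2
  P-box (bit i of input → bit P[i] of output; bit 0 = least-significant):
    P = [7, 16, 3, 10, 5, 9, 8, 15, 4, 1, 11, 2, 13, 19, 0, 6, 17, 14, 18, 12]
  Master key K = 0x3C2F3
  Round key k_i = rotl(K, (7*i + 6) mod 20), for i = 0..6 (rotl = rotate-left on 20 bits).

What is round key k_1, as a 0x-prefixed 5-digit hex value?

K = 0x3C2F3
k_0 = rotl(K, (7*0+6) mod 20) = rotl(K, 6) = 0x0BCCF
k_1 = rotl(K, (7*1+6) mod 20) = rotl(K, 13) = 0xE6785

0xE6785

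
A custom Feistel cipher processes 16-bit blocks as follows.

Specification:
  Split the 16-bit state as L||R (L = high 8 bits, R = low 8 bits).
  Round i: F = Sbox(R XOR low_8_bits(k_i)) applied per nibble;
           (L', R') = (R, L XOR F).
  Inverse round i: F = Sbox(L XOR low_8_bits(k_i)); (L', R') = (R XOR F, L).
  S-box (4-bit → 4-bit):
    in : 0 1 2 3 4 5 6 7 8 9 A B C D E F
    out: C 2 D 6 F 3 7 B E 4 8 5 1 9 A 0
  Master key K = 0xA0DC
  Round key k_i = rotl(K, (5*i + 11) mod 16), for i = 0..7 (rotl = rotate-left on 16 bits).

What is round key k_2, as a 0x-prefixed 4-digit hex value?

K = 0xA0DC
k_0 = rotl(K, (5*0+11) mod 16) = rotl(K, 11) = 0xE506
k_1 = rotl(K, (5*1+11) mod 16) = rotl(K, 0) = 0xA0DC
k_2 = rotl(K, (5*2+11) mod 16) = rotl(K, 5) = 0x1B94

0x1B94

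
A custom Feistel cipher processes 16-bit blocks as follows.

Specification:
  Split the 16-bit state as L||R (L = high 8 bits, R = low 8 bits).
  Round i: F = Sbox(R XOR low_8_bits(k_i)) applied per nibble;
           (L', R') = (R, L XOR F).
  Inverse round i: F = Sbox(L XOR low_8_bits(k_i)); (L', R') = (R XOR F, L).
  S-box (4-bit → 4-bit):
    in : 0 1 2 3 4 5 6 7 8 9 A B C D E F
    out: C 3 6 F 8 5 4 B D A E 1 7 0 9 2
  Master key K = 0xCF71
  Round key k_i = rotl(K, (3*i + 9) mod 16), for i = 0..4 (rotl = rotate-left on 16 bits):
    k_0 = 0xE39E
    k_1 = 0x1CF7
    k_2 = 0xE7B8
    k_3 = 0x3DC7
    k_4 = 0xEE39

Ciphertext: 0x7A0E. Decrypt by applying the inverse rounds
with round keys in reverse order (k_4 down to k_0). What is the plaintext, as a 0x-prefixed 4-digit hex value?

0x81D8

s_0 = ciphertext = 0x7A0E
s_1 = InvRound(s_0, k_4) = 0x817A
s_2 = InvRound(s_1, k_3) = 0xFE81
s_3 = InvRound(s_2, k_2) = 0x05FE
s_4 = InvRound(s_3, k_1) = 0xD805
s_5 = InvRound(s_4, k_0) = 0x81D8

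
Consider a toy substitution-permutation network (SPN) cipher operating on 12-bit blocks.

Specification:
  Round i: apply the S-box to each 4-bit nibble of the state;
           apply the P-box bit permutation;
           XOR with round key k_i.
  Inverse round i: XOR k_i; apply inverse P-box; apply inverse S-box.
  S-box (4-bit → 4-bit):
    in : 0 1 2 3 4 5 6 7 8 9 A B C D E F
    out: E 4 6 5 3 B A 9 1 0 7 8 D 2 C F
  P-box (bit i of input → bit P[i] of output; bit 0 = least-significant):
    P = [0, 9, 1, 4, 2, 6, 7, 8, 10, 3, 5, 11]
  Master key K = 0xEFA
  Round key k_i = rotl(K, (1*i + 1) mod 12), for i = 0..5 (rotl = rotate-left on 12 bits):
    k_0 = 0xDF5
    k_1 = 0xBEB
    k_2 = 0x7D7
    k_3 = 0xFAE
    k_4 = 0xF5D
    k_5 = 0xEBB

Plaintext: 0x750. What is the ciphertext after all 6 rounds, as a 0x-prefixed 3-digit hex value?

s_0 = plaintext = 0x750
s_1 = Round(s_0, k_0) = 0x2A3
s_2 = Round(s_1, k_1) = 0xB04
s_3 = Round(s_2, k_2) = 0xC16
s_4 = Round(s_3, k_3) = 0x11E
s_5 = Round(s_4, k_4) = 0xFEF
s_6 = Round(s_5, k_5) = 0x100

0x100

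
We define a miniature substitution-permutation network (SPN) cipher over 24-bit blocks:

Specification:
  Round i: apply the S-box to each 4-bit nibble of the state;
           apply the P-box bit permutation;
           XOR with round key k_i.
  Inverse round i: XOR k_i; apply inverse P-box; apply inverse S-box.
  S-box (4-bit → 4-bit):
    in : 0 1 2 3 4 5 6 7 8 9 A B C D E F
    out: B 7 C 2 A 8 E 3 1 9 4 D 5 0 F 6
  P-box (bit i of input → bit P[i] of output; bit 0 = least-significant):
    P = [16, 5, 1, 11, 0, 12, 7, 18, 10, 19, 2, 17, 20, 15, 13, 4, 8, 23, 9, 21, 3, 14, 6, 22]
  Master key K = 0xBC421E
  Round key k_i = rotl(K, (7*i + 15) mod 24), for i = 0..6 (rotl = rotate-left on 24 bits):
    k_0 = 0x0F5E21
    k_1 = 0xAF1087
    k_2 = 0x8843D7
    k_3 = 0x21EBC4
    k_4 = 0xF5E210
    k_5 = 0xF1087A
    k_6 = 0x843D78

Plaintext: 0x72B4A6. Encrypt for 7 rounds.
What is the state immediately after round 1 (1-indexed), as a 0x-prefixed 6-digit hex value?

0x35349B

s_0 = plaintext = 0x72B4A6
s_1 = Round(s_0, k_0) = 0x35349B
s_2 = Round(s_1, k_1) = 0x80D884
s_3 = Round(s_2, k_2) = 0x284EFE
s_4 = Round(s_3, k_3) = 0x6A7632
s_5 = Round(s_4, k_4) = 0xAF3856
s_6 = Round(s_5, k_5) = 0x758618
s_7 = Round(s_6, k_6) = 0xBF6DF5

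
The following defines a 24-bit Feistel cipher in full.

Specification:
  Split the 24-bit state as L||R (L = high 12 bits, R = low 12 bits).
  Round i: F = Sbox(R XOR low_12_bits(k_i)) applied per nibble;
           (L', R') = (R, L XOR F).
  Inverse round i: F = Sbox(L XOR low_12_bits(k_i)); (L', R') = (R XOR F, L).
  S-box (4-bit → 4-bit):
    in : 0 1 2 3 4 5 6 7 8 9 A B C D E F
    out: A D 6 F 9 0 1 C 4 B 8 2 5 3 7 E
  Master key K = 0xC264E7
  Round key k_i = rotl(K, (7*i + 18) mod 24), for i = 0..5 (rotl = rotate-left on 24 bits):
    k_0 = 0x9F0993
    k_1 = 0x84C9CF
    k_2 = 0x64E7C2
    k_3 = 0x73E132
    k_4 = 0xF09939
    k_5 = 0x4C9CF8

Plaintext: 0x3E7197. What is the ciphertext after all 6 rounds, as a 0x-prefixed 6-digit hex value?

s_0 = plaintext = 0x3E7197
s_1 = Round(s_0, k_0) = 0x19774E
s_2 = Round(s_1, k_1) = 0x74E6DA
s_3 = Round(s_2, k_2) = 0x6DAA9A
s_4 = Round(s_3, k_3) = 0xA9A45E
s_5 = Round(s_4, k_4) = 0x45E986
s_6 = Round(s_5, k_5) = 0x986499

0x986499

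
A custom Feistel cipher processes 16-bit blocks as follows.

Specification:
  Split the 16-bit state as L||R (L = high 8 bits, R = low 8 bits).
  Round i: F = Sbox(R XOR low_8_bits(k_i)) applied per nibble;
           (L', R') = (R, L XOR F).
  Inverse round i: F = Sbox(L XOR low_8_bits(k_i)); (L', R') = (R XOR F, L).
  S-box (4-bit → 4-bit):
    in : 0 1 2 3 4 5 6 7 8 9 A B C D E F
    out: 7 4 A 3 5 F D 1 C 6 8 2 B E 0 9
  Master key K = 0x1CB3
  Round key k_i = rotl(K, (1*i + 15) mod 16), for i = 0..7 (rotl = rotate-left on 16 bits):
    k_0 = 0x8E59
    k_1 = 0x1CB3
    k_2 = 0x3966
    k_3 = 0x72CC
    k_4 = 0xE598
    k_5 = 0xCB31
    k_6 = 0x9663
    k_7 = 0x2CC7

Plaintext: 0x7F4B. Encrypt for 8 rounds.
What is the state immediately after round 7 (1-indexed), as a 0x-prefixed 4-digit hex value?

0xA54F

s_0 = plaintext = 0x7F4B
s_1 = Round(s_0, k_0) = 0x4B35
s_2 = Round(s_1, k_1) = 0x3586
s_3 = Round(s_2, k_2) = 0x8632
s_4 = Round(s_3, k_3) = 0x3216
s_5 = Round(s_4, k_4) = 0x16F2
s_6 = Round(s_5, k_5) = 0xF2A5
s_7 = Round(s_6, k_6) = 0xA54F
s_8 = Round(s_7, k_7) = 0x4F69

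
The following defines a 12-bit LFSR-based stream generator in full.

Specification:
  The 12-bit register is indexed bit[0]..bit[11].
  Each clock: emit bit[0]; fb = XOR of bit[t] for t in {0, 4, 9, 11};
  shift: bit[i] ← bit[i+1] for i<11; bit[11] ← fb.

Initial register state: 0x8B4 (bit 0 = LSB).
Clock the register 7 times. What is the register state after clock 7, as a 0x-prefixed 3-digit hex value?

reg_0 = 0x8B4
clock 1: out=0, reg = 0x45A
clock 2: out=0, reg = 0xA2D
clock 3: out=1, reg = 0xD16
clock 4: out=0, reg = 0x68B
clock 5: out=1, reg = 0x345
clock 6: out=1, reg = 0x1A2
clock 7: out=0, reg = 0x0D1

0x0D1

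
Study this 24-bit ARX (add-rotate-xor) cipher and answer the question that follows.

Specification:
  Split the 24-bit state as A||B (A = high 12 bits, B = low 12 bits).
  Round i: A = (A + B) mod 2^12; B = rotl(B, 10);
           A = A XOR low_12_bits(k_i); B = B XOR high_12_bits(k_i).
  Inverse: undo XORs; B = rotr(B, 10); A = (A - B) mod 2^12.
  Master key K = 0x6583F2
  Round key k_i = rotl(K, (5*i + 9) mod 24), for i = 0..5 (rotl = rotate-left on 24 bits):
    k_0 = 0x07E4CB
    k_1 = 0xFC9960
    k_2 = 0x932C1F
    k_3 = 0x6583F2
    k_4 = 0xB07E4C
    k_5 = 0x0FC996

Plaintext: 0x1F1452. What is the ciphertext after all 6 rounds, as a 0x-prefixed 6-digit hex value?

s_0 = plaintext = 0x1F1452
s_1 = Round(s_0, k_0) = 0x28896A
s_2 = Round(s_1, k_1) = 0x292593
s_3 = Round(s_2, k_2) = 0x43A456
s_4 = Round(s_3, k_3) = 0xB62F4D
s_5 = Round(s_4, k_4) = 0x4E3CD4
s_6 = Round(s_5, k_5) = 0x8213C9

0x8213C9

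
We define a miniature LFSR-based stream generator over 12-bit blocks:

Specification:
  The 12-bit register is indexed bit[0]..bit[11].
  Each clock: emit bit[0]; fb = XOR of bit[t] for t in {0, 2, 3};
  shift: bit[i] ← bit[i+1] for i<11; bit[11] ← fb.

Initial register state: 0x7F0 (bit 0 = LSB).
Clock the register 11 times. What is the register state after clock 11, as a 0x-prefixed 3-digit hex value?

reg_0 = 0x7F0
clock 1: out=0, reg = 0x3F8
clock 2: out=0, reg = 0x9FC
clock 3: out=0, reg = 0x4FE
clock 4: out=0, reg = 0x27F
clock 5: out=1, reg = 0x93F
clock 6: out=1, reg = 0xC9F
clock 7: out=1, reg = 0xE4F
clock 8: out=1, reg = 0xF27
clock 9: out=1, reg = 0x793
clock 10: out=1, reg = 0xBC9
clock 11: out=1, reg = 0x5E4

0x5E4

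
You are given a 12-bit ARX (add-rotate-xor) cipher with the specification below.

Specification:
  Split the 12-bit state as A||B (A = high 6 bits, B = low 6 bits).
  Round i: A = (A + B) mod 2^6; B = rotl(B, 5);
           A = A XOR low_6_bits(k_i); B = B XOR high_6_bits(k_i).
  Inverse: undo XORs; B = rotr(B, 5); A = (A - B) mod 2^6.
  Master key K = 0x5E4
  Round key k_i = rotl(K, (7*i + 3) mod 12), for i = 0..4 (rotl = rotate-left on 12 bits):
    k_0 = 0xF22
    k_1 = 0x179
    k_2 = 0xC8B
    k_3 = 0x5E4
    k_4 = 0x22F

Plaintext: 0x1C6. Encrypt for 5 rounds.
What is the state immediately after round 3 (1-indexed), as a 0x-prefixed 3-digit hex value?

0x6AF

s_0 = plaintext = 0x1C6
s_1 = Round(s_0, k_0) = 0xBFF
s_2 = Round(s_1, k_1) = 0x5FA
s_3 = Round(s_2, k_2) = 0x6AF
s_4 = Round(s_3, k_3) = 0xB60
s_5 = Round(s_4, k_4) = 0x898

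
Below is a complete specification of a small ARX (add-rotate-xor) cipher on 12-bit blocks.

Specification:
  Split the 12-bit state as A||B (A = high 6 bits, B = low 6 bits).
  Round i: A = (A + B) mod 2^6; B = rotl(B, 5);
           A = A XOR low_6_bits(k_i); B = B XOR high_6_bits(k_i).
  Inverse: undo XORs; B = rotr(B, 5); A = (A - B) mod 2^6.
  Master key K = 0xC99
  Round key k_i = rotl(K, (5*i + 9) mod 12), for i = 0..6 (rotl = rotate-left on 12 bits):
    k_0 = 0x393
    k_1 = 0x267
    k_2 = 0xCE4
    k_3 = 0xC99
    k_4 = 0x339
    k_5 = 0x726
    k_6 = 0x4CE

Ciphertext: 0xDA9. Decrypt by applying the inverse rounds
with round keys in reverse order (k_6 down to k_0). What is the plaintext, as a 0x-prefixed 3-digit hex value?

0xD25

s_0 = ciphertext = 0xDA9
s_1 = InvRound(s_0, k_6) = 0x0F5
s_2 = InvRound(s_1, k_5) = 0x493
s_3 = InvRound(s_2, k_4) = 0xB7E
s_4 = InvRound(s_3, k_3) = 0x718
s_5 = InvRound(s_4, k_2) = 0x857
s_6 = InvRound(s_5, k_1) = 0x2BC
s_7 = InvRound(s_6, k_0) = 0xD25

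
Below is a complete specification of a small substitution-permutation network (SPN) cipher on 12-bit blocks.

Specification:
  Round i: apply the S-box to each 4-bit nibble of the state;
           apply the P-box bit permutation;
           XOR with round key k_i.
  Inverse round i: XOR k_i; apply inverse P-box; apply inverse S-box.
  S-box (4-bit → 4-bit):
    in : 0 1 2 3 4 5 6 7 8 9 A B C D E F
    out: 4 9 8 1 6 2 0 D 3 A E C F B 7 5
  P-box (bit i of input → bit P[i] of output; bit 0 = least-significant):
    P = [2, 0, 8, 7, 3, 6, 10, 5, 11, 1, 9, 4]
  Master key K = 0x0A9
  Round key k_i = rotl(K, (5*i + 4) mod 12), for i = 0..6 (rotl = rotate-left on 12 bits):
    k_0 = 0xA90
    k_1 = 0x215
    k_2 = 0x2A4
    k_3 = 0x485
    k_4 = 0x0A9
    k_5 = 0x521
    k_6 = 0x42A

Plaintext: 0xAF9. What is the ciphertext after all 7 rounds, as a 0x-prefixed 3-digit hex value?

0x680

s_0 = plaintext = 0xAF9
s_1 = Round(s_0, k_0) = 0xC0B
s_2 = Round(s_1, k_1) = 0xD87
s_3 = Round(s_2, k_2) = 0xB7A
s_4 = Round(s_3, k_3) = 0x33C
s_5 = Round(s_4, k_4) = 0x924
s_6 = Round(s_5, k_5) = 0x412
s_7 = Round(s_6, k_6) = 0x680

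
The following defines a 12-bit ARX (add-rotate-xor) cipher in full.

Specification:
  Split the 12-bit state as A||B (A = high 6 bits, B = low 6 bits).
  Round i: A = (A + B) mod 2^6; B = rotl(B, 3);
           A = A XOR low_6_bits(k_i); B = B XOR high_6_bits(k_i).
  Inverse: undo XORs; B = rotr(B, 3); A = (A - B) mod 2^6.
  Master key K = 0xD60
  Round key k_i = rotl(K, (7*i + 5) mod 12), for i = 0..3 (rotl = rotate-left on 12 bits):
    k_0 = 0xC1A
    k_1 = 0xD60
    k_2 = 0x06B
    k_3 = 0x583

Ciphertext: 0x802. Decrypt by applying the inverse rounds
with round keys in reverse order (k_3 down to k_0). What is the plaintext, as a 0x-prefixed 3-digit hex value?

s_0 = ciphertext = 0x802
s_1 = InvRound(s_0, k_3) = 0x062
s_2 = InvRound(s_1, k_2) = 0x39C
s_3 = InvRound(s_2, k_1) = 0x84D
s_4 = InvRound(s_3, k_0) = 0x32F

0x32F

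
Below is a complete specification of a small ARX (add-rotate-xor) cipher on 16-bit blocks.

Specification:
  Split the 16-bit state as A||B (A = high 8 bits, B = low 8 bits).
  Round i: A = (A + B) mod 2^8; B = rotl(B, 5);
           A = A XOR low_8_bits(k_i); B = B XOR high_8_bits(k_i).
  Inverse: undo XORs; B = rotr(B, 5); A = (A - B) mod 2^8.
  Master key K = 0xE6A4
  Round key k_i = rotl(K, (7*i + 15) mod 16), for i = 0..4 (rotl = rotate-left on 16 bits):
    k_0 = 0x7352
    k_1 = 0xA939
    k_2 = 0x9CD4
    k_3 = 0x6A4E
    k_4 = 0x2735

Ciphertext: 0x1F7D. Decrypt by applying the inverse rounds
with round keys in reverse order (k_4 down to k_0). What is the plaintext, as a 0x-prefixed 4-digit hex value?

s_0 = ciphertext = 0x1F7D
s_1 = InvRound(s_0, k_4) = 0x58D2
s_2 = InvRound(s_1, k_3) = 0x51C5
s_3 = InvRound(s_2, k_2) = 0xBBCA
s_4 = InvRound(s_3, k_1) = 0x671B
s_5 = InvRound(s_4, k_0) = 0xF243

0xF243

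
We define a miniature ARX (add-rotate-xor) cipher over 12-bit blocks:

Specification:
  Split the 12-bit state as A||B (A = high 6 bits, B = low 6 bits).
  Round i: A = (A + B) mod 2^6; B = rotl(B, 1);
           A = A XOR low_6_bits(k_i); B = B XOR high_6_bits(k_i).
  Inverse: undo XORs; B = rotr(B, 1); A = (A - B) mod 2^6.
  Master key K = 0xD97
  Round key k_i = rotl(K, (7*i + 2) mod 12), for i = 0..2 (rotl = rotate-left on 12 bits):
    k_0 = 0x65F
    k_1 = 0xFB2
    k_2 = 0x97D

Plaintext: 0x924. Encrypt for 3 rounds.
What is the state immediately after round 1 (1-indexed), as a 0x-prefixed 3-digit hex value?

s_0 = plaintext = 0x924
s_1 = Round(s_0, k_0) = 0x5D0
s_2 = Round(s_1, k_1) = 0x55E
s_3 = Round(s_2, k_2) = 0x399

0x5D0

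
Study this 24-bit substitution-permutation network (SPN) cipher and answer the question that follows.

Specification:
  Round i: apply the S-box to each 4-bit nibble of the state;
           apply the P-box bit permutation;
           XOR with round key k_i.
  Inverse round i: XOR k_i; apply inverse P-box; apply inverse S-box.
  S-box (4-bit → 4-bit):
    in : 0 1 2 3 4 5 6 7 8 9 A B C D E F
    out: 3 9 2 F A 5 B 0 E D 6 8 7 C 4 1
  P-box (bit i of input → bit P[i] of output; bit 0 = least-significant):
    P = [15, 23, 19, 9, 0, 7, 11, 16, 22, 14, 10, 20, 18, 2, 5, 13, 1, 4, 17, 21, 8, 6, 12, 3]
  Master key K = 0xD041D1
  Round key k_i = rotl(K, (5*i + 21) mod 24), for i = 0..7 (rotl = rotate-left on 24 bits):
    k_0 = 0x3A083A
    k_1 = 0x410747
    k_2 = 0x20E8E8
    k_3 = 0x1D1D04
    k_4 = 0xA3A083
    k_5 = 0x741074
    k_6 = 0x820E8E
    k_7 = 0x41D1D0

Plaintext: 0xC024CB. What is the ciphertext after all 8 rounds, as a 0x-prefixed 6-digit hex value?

0x81AD00

s_0 = plaintext = 0xC024CB
s_1 = Round(s_0, k_0) = 0x2A53ED
s_2 = Round(s_1, k_1) = 0x1F4937
s_3 = Round(s_2, k_2) = 0x71C567
s_4 = Round(s_3, k_3) = 0x7819A3
s_5 = Round(s_4, k_4) = 0x5D0E13
s_6 = Round(s_5, k_5) = 0xDB8771
s_7 = Round(s_6, k_6) = 0xA2BCA2
s_8 = Round(s_7, k_7) = 0x81AD00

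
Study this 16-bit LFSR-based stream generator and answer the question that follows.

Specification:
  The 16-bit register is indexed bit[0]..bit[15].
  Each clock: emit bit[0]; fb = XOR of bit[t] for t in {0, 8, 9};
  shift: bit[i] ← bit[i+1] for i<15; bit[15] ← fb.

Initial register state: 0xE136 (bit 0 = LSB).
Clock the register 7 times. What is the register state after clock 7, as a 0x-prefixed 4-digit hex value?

0x4FC2

reg_0 = 0xE136
clock 1: out=0, reg = 0xF09B
clock 2: out=1, reg = 0xF84D
clock 3: out=1, reg = 0xFC26
clock 4: out=0, reg = 0x7E13
clock 5: out=1, reg = 0x3F09
clock 6: out=1, reg = 0x9F84
clock 7: out=0, reg = 0x4FC2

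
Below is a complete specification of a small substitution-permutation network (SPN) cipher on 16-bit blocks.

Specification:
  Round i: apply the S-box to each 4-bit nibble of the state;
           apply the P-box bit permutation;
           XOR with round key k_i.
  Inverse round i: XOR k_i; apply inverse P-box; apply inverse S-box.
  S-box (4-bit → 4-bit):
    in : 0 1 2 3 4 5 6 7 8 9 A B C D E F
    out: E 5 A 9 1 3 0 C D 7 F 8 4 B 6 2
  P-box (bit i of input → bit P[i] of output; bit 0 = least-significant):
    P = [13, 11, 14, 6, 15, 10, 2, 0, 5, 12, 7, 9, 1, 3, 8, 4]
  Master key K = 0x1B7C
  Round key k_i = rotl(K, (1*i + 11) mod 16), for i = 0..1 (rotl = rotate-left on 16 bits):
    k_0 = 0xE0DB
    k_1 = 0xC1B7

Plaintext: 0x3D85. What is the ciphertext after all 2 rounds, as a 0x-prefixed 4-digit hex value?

s_0 = plaintext = 0x3D85
s_1 = Round(s_0, k_0) = 0x5AEC
s_2 = Round(s_1, k_1) = 0x9719

0x9719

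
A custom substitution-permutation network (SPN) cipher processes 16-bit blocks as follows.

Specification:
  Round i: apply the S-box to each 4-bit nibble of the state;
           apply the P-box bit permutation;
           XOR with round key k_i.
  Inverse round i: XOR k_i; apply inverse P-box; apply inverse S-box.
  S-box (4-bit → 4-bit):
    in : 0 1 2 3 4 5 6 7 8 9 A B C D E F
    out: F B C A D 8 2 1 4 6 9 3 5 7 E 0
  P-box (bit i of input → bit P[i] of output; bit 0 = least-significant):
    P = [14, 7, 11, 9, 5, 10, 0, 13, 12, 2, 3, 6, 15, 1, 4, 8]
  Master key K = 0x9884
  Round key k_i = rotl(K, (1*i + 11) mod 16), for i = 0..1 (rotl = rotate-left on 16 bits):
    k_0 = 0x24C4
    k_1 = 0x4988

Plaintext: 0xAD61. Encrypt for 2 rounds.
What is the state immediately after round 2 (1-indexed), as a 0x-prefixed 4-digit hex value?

s_0 = plaintext = 0xAD61
s_1 = Round(s_0, k_0) = 0xF348
s_2 = Round(s_1, k_1) = 0x61ED

0x61ED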